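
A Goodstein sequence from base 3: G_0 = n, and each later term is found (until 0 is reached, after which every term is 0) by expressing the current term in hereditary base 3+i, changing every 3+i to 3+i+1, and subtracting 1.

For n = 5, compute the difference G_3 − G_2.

0

i=0: 5 = 3 + 2 (b=3); 3→4: 4 + 2 = 6; 6−1 = 5
i=1: 5 = 4 + 1 (b=4); 4→5: 5 + 1 = 6; 6−1 = 5
i=2: 5 = 5 (b=5); 5→6: 6 = 6; 6−1 = 5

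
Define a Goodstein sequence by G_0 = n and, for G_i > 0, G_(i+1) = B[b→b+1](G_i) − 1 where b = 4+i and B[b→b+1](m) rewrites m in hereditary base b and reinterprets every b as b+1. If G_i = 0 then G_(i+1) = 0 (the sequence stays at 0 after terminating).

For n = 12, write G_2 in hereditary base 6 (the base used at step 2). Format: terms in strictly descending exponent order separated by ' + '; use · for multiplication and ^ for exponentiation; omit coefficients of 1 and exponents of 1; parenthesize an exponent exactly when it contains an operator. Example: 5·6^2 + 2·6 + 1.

2·6 + 3

i=0: 12 = 3·4 (b=4); 4→5: 3·5 = 15; 15−1 = 14
i=1: 14 = 2·5 + 4 (b=5); 5→6: 2·6 + 4 = 16; 16−1 = 15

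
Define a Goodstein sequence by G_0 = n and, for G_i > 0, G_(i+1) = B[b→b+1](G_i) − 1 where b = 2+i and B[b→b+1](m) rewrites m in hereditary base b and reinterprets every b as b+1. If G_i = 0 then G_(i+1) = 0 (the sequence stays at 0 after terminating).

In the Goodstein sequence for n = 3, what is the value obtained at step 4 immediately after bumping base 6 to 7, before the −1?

1

i=0: 3 = 2 + 1 (b=2); 2→3: 3 + 1 = 4; 4−1 = 3
i=1: 3 = 3 (b=3); 3→4: 4 = 4; 4−1 = 3
i=2: 3 = 3 (b=4); 4→5: 3 = 3; 3−1 = 2
i=3: 2 = 2 (b=5); 5→6: 2 = 2; 2−1 = 1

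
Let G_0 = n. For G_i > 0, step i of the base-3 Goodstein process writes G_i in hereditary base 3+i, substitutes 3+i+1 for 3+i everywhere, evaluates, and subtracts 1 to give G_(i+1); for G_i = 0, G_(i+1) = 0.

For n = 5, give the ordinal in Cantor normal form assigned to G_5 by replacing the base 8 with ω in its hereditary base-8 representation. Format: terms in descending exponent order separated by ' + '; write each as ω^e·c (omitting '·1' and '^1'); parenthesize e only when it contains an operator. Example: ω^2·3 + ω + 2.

3

i=0: 5 = 3 + 2 (b=3); 3→4: 4 + 2 = 6; 6−1 = 5
i=1: 5 = 4 + 1 (b=4); 4→5: 5 + 1 = 6; 6−1 = 5
i=2: 5 = 5 (b=5); 5→6: 6 = 6; 6−1 = 5
i=3: 5 = 5 (b=6); 6→7: 5 = 5; 5−1 = 4
i=4: 4 = 4 (b=7); 7→8: 4 = 4; 4−1 = 3
i=5: 3 = 3 (b=8); 8→9: 3 = 3; 3−1 = 2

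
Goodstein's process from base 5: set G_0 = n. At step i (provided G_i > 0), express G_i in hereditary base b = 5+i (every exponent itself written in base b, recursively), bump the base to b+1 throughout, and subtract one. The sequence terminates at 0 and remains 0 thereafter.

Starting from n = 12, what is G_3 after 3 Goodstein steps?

15

(0) 12|_5 = 2·5 + 2 ↦ 2·6 + 2|_6 = 14 ⇒ 13
(1) 13|_6 = 2·6 + 1 ↦ 2·7 + 1|_7 = 15 ⇒ 14
(2) 14|_7 = 2·7 ↦ 2·8|_8 = 16 ⇒ 15
(3) 15|_8 = 8 + 7 ↦ 9 + 7|_9 = 16 ⇒ 15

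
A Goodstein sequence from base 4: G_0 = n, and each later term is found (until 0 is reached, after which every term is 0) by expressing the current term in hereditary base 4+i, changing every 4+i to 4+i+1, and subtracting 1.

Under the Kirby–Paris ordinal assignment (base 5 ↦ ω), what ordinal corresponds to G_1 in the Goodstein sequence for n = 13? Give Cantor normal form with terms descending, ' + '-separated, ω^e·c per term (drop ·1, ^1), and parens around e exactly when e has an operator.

ω·3

G_0=13  [base 4] 3·4 + 1  →[4↦5]→  3·5 + 1 = 16  −1 ⇒ G_1=15
G_1=15  [base 5] 3·5  →[5↦6]→  3·6 = 18  −1 ⇒ G_2=17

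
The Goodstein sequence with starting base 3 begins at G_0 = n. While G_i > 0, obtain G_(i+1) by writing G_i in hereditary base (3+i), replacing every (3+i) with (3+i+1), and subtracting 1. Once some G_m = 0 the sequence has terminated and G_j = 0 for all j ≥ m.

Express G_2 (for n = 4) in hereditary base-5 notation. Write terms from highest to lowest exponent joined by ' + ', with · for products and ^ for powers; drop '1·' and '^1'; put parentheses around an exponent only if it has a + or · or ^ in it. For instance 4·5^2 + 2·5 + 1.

(0) 4|_3 = 3 + 1 ↦ 4 + 1|_4 = 5 ⇒ 4
(1) 4|_4 = 4 ↦ 5|_5 = 5 ⇒ 4

4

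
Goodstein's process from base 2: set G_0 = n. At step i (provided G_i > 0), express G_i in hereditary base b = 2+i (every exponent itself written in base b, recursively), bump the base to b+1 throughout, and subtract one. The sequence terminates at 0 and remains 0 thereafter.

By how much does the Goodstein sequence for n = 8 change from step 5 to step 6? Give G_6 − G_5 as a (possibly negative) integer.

[0] 8 ≡ 2^(2 + 1) (base 2). Lift 3: 81. −1: 80.
[1] 80 ≡ 2·3^3 + 2·3^2 + 2·3 + 2 (base 3). Lift 4: 554. −1: 553.
[2] 553 ≡ 2·4^4 + 2·4^2 + 2·4 + 1 (base 4). Lift 5: 6311. −1: 6310.
[3] 6310 ≡ 2·5^5 + 2·5^2 + 2·5 (base 5). Lift 6: 93396. −1: 93395.
[4] 93395 ≡ 2·6^6 + 2·6^2 + 6 + 5 (base 6). Lift 7: 1647196. −1: 1647195.
[5] 1647195 ≡ 2·7^7 + 2·7^2 + 7 + 4 (base 7). Lift 8: 33554572. −1: 33554571.

31907376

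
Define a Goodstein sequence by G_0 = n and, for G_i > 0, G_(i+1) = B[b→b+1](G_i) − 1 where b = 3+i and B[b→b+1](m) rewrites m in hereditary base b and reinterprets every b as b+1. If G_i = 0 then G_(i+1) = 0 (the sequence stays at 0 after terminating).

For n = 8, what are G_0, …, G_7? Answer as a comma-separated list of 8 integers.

(0) 8|_3 = 2·3 + 2 ↦ 2·4 + 2|_4 = 10 ⇒ 9
(1) 9|_4 = 2·4 + 1 ↦ 2·5 + 1|_5 = 11 ⇒ 10
(2) 10|_5 = 2·5 ↦ 2·6|_6 = 12 ⇒ 11
(3) 11|_6 = 6 + 5 ↦ 7 + 5|_7 = 12 ⇒ 11
(4) 11|_7 = 7 + 4 ↦ 8 + 4|_8 = 12 ⇒ 11
(5) 11|_8 = 8 + 3 ↦ 9 + 3|_9 = 12 ⇒ 11
(6) 11|_9 = 9 + 2 ↦ 10 + 2|_10 = 12 ⇒ 11

8, 9, 10, 11, 11, 11, 11, 11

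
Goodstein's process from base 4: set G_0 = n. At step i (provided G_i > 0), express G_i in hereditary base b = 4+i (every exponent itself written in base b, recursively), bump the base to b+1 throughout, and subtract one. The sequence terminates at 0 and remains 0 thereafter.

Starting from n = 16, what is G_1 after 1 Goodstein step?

24

i=0: 16 = 4^2 (b=4); 4→5: 5^2 = 25; 25−1 = 24
i=1: 24 = 4·5 + 4 (b=5); 5→6: 4·6 + 4 = 28; 28−1 = 27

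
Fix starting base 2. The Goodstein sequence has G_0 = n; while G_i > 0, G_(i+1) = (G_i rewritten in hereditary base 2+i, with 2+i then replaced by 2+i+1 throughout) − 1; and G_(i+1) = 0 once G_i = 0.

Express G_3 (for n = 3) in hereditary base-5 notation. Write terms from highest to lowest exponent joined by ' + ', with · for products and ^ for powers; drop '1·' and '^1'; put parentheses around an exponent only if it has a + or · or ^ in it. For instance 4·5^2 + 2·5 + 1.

base 2: 3 = 2 + 1; at 3: 3 + 1 = 4; next = 3
base 3: 3 = 3; at 4: 4 = 4; next = 3
base 4: 3 = 3; at 5: 3 = 3; next = 2
base 5: 2 = 2; at 6: 2 = 2; next = 1

2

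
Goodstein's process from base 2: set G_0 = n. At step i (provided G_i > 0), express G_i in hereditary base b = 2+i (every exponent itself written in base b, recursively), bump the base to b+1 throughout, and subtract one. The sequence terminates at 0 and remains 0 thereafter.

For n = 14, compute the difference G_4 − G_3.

307841

G_0 = 14. HB_2(14) = 2^(2 + 1) + 2^2 + 2. Bump = 111. G_1 = 110.
G_1 = 110. HB_3(110) = 3^(3 + 1) + 3^3 + 2. Bump = 1282. G_2 = 1281.
G_2 = 1281. HB_4(1281) = 4^(4 + 1) + 4^4 + 1. Bump = 18751. G_3 = 18750.
G_3 = 18750. HB_5(18750) = 5^(5 + 1) + 5^5. Bump = 326592. G_4 = 326591.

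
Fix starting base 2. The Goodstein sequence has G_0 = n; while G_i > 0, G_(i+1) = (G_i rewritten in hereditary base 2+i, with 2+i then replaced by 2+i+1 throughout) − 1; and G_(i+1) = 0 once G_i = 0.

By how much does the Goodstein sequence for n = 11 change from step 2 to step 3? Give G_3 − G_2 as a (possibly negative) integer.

14600

G_0 = 11. HB_2(11) = 2^(2 + 1) + 2 + 1. Bump = 85. G_1 = 84.
G_1 = 84. HB_3(84) = 3^(3 + 1) + 3. Bump = 1028. G_2 = 1027.
G_2 = 1027. HB_4(1027) = 4^(4 + 1) + 3. Bump = 15628. G_3 = 15627.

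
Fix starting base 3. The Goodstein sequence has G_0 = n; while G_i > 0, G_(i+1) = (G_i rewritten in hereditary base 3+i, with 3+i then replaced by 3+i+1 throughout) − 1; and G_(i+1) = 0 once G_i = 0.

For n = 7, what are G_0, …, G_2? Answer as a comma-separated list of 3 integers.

(0) 7|_3 = 2·3 + 1 ↦ 2·4 + 1|_4 = 9 ⇒ 8
(1) 8|_4 = 2·4 ↦ 2·5|_5 = 10 ⇒ 9

7, 8, 9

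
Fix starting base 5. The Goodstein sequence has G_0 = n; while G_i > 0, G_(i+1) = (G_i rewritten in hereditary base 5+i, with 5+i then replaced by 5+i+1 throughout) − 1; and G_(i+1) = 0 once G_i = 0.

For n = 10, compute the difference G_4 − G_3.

base 5: 10 = 2·5; at 6: 2·6 = 12; next = 11
base 6: 11 = 6 + 5; at 7: 7 + 5 = 12; next = 11
base 7: 11 = 7 + 4; at 8: 8 + 4 = 12; next = 11
base 8: 11 = 8 + 3; at 9: 9 + 3 = 12; next = 11

0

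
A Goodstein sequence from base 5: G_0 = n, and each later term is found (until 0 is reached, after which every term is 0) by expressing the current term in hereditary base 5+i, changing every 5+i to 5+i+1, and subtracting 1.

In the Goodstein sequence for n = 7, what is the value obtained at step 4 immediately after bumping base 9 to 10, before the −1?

G_0 = 7. HB_5(7) = 5 + 2. Bump = 8. G_1 = 7.
G_1 = 7. HB_6(7) = 6 + 1. Bump = 8. G_2 = 7.
G_2 = 7. HB_7(7) = 7. Bump = 8. G_3 = 7.
G_3 = 7. HB_8(7) = 7. Bump = 7. G_4 = 6.
G_4 = 6. HB_9(6) = 6. Bump = 6. G_5 = 5.

6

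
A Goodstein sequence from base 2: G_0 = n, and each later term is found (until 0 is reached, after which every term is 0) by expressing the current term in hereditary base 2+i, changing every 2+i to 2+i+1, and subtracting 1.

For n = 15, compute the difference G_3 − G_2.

15 —HB2→ 2^(2 + 1) + 2^2 + 2 + 1 —bump→ 3^(3 + 1) + 3^3 + 3 + 1 = 112 —(−1)→ 111
111 —HB3→ 3^(3 + 1) + 3^3 + 3 —bump→ 4^(4 + 1) + 4^4 + 4 = 1284 —(−1)→ 1283
1283 —HB4→ 4^(4 + 1) + 4^4 + 3 —bump→ 5^(5 + 1) + 5^5 + 3 = 18753 —(−1)→ 18752

17469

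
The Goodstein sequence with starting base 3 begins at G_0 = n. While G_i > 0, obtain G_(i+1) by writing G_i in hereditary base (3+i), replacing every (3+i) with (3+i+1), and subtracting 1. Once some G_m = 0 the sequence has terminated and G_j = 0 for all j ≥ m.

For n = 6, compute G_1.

base 3: 6 = 2·3; at 4: 2·4 = 8; next = 7
base 4: 7 = 4 + 3; at 5: 5 + 3 = 8; next = 7

7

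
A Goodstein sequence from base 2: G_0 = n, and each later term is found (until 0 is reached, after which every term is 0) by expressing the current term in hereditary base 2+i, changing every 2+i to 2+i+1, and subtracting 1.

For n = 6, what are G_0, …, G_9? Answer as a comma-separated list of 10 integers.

base 2: 6 = 2^2 + 2; at 3: 3^3 + 3 = 30; next = 29
base 3: 29 = 3^3 + 2; at 4: 4^4 + 2 = 258; next = 257
base 4: 257 = 4^4 + 1; at 5: 5^5 + 1 = 3126; next = 3125
base 5: 3125 = 5^5; at 6: 6^6 = 46656; next = 46655
base 6: 46655 = 5·6^5 + 5·6^4 + 5·6^3 + 5·6^2 + 5·6 + 5; at 7: 5·7^5 + 5·7^4 + 5·7^3 + 5·7^2 + 5·7 + 5 = 98040; next = 98039
base 7: 98039 = 5·7^5 + 5·7^4 + 5·7^3 + 5·7^2 + 5·7 + 4; at 8: 5·8^5 + 5·8^4 + 5·8^3 + 5·8^2 + 5·8 + 4 = 187244; next = 187243
base 8: 187243 = 5·8^5 + 5·8^4 + 5·8^3 + 5·8^2 + 5·8 + 3; at 9: 5·9^5 + 5·9^4 + 5·9^3 + 5·9^2 + 5·9 + 3 = 332148; next = 332147
base 9: 332147 = 5·9^5 + 5·9^4 + 5·9^3 + 5·9^2 + 5·9 + 2; at 10: 5·10^5 + 5·10^4 + 5·10^3 + 5·10^2 + 5·10 + 2 = 555552; next = 555551
base 10: 555551 = 5·10^5 + 5·10^4 + 5·10^3 + 5·10^2 + 5·10 + 1; at 11: 5·11^5 + 5·11^4 + 5·11^3 + 5·11^2 + 5·11 + 1 = 885776; next = 885775

6, 29, 257, 3125, 46655, 98039, 187243, 332147, 555551, 885775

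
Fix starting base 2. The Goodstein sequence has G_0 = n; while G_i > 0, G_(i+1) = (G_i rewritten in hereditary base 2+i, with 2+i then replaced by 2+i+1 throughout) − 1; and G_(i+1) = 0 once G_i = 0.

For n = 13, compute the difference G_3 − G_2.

14813

G_0=13  [base 2] 2^(2 + 1) + 2^2 + 1  →[2↦3]→  3^(3 + 1) + 3^3 + 1 = 109  −1 ⇒ G_1=108
G_1=108  [base 3] 3^(3 + 1) + 3^3  →[3↦4]→  4^(4 + 1) + 4^4 = 1280  −1 ⇒ G_2=1279
G_2=1279  [base 4] 4^(4 + 1) + 3·4^3 + 3·4^2 + 3·4 + 3  →[4↦5]→  5^(5 + 1) + 3·5^3 + 3·5^2 + 3·5 + 3 = 16093  −1 ⇒ G_3=16092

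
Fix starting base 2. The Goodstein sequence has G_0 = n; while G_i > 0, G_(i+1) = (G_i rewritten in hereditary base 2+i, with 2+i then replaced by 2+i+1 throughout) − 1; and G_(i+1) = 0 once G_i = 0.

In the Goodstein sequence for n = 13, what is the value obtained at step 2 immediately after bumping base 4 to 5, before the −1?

16093

base 2: 13 = 2^(2 + 1) + 2^2 + 1; at 3: 3^(3 + 1) + 3^3 + 1 = 109; next = 108
base 3: 108 = 3^(3 + 1) + 3^3; at 4: 4^(4 + 1) + 4^4 = 1280; next = 1279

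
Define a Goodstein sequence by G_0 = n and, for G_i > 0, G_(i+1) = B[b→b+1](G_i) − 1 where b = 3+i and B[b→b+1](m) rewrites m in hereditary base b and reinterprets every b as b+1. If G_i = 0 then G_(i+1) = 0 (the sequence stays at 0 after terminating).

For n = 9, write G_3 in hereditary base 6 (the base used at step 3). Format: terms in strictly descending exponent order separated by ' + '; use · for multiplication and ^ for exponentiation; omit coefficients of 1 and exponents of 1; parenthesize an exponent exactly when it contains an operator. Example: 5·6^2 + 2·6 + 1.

3·6 + 1

base 3: 9 = 3^2; at 4: 4^2 = 16; next = 15
base 4: 15 = 3·4 + 3; at 5: 3·5 + 3 = 18; next = 17
base 5: 17 = 3·5 + 2; at 6: 3·6 + 2 = 20; next = 19
base 6: 19 = 3·6 + 1; at 7: 3·7 + 1 = 22; next = 21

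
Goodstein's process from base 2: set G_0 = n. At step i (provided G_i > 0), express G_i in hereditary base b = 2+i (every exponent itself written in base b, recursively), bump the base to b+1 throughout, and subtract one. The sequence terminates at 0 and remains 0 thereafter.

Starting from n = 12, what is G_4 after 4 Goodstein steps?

280019

(0) 12|_2 = 2^(2 + 1) + 2^2 ↦ 3^(3 + 1) + 3^3|_3 = 108 ⇒ 107
(1) 107|_3 = 3^(3 + 1) + 2·3^2 + 2·3 + 2 ↦ 4^(4 + 1) + 2·4^2 + 2·4 + 2|_4 = 1066 ⇒ 1065
(2) 1065|_4 = 4^(4 + 1) + 2·4^2 + 2·4 + 1 ↦ 5^(5 + 1) + 2·5^2 + 2·5 + 1|_5 = 15686 ⇒ 15685
(3) 15685|_5 = 5^(5 + 1) + 2·5^2 + 2·5 ↦ 6^(6 + 1) + 2·6^2 + 2·6|_6 = 280020 ⇒ 280019
(4) 280019|_6 = 6^(6 + 1) + 2·6^2 + 6 + 5 ↦ 7^(7 + 1) + 2·7^2 + 7 + 5|_7 = 5764911 ⇒ 5764910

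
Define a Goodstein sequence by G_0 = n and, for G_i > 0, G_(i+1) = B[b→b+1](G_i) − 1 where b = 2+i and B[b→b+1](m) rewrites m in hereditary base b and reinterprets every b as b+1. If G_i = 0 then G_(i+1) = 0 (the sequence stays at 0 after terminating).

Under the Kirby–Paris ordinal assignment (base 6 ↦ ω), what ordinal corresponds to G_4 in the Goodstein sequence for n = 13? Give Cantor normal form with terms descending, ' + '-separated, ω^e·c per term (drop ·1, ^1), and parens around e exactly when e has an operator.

ω^(ω + 1) + ω^3·3 + ω^2·3 + ω·3 + 1

step 0: 13 = 2^(2 + 1) + 2^2 + 1; sub 3 for 2: 3^(3 + 1) + 3^3 + 1; = 109; G_1 = 109−1 = 108
step 1: 108 = 3^(3 + 1) + 3^3; sub 4 for 3: 4^(4 + 1) + 4^4; = 1280; G_2 = 1280−1 = 1279
step 2: 1279 = 4^(4 + 1) + 3·4^3 + 3·4^2 + 3·4 + 3; sub 5 for 4: 5^(5 + 1) + 3·5^3 + 3·5^2 + 3·5 + 3; = 16093; G_3 = 16093−1 = 16092
step 3: 16092 = 5^(5 + 1) + 3·5^3 + 3·5^2 + 3·5 + 2; sub 6 for 5: 6^(6 + 1) + 3·6^3 + 3·6^2 + 3·6 + 2; = 280712; G_4 = 280712−1 = 280711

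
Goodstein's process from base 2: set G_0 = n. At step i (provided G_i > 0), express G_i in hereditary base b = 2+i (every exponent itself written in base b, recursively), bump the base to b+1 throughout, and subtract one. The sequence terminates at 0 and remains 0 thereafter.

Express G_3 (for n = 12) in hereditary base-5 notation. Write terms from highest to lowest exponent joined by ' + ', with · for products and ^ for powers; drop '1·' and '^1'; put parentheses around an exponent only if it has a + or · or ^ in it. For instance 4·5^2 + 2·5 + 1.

5^(5 + 1) + 2·5^2 + 2·5

base 2: 12 = 2^(2 + 1) + 2^2; at 3: 3^(3 + 1) + 3^3 = 108; next = 107
base 3: 107 = 3^(3 + 1) + 2·3^2 + 2·3 + 2; at 4: 4^(4 + 1) + 2·4^2 + 2·4 + 2 = 1066; next = 1065
base 4: 1065 = 4^(4 + 1) + 2·4^2 + 2·4 + 1; at 5: 5^(5 + 1) + 2·5^2 + 2·5 + 1 = 15686; next = 15685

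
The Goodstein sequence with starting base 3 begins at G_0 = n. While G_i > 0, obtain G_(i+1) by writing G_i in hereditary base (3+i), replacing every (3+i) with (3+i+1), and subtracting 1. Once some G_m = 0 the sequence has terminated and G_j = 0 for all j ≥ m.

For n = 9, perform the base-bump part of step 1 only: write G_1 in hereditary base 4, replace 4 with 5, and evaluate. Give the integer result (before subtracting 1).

(0) 9|_3 = 3^2 ↦ 4^2|_4 = 16 ⇒ 15
(1) 15|_4 = 3·4 + 3 ↦ 3·5 + 3|_5 = 18 ⇒ 17

18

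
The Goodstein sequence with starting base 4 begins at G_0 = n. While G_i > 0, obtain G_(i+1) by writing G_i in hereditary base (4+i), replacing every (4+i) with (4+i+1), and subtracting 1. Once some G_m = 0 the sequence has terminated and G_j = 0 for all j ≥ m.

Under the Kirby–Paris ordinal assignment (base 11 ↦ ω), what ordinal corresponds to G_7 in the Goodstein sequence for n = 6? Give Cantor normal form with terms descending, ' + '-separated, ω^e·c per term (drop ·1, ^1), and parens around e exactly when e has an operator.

G_0 = 6. HB_4(6) = 4 + 2. Bump = 7. G_1 = 6.
G_1 = 6. HB_5(6) = 5 + 1. Bump = 7. G_2 = 6.
G_2 = 6. HB_6(6) = 6. Bump = 7. G_3 = 6.
G_3 = 6. HB_7(6) = 6. Bump = 6. G_4 = 5.
G_4 = 5. HB_8(5) = 5. Bump = 5. G_5 = 4.
G_5 = 4. HB_9(4) = 4. Bump = 4. G_6 = 3.
G_6 = 3. HB_10(3) = 3. Bump = 3. G_7 = 2.

2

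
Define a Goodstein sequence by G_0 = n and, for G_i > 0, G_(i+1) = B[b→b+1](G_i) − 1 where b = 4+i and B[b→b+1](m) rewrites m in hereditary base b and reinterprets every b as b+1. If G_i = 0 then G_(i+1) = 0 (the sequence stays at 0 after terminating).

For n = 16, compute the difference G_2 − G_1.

3

[0] 16 ≡ 4^2 (base 4). Lift 5: 25. −1: 24.
[1] 24 ≡ 4·5 + 4 (base 5). Lift 6: 28. −1: 27.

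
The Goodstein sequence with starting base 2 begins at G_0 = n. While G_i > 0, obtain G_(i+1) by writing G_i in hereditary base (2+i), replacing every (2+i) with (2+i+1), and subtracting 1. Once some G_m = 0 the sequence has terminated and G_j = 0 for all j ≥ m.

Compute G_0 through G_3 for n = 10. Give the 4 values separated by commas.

10, 83, 1025, 15625

i=0: 10 = 2^(2 + 1) + 2 (b=2); 2→3: 3^(3 + 1) + 3 = 84; 84−1 = 83
i=1: 83 = 3^(3 + 1) + 2 (b=3); 3→4: 4^(4 + 1) + 2 = 1026; 1026−1 = 1025
i=2: 1025 = 4^(4 + 1) + 1 (b=4); 4→5: 5^(5 + 1) + 1 = 15626; 15626−1 = 15625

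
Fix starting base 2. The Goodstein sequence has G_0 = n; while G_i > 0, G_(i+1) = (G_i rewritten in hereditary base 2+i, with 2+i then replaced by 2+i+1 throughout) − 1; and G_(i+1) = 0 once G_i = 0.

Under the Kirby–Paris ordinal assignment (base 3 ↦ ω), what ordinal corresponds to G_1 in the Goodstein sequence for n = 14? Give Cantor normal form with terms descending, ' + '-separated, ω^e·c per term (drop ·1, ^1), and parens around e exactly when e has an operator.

base 2: 14 = 2^(2 + 1) + 2^2 + 2; at 3: 3^(3 + 1) + 3^3 + 3 = 111; next = 110
base 3: 110 = 3^(3 + 1) + 3^3 + 2; at 4: 4^(4 + 1) + 4^4 + 2 = 1282; next = 1281

ω^(ω + 1) + ω^ω + 2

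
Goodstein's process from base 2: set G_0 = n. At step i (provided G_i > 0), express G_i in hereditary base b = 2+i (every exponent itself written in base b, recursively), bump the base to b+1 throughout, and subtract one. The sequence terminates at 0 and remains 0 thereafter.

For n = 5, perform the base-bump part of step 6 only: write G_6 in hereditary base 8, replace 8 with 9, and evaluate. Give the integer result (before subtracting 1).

2455

base 2: 5 = 2^2 + 1; at 3: 3^3 + 1 = 28; next = 27
base 3: 27 = 3^3; at 4: 4^4 = 256; next = 255
base 4: 255 = 3·4^3 + 3·4^2 + 3·4 + 3; at 5: 3·5^3 + 3·5^2 + 3·5 + 3 = 468; next = 467
base 5: 467 = 3·5^3 + 3·5^2 + 3·5 + 2; at 6: 3·6^3 + 3·6^2 + 3·6 + 2 = 776; next = 775
base 6: 775 = 3·6^3 + 3·6^2 + 3·6 + 1; at 7: 3·7^3 + 3·7^2 + 3·7 + 1 = 1198; next = 1197
base 7: 1197 = 3·7^3 + 3·7^2 + 3·7; at 8: 3·8^3 + 3·8^2 + 3·8 = 1752; next = 1751
base 8: 1751 = 3·8^3 + 3·8^2 + 2·8 + 7; at 9: 3·9^3 + 3·9^2 + 2·9 + 7 = 2455; next = 2454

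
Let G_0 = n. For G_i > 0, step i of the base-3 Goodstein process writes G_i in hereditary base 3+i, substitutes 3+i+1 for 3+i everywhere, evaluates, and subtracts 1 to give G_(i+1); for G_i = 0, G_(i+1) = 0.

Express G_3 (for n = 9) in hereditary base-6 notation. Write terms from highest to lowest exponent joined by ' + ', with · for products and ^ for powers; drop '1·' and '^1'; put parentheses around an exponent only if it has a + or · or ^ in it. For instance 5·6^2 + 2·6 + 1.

3·6 + 1

(0) 9|_3 = 3^2 ↦ 4^2|_4 = 16 ⇒ 15
(1) 15|_4 = 3·4 + 3 ↦ 3·5 + 3|_5 = 18 ⇒ 17
(2) 17|_5 = 3·5 + 2 ↦ 3·6 + 2|_6 = 20 ⇒ 19
(3) 19|_6 = 3·6 + 1 ↦ 3·7 + 1|_7 = 22 ⇒ 21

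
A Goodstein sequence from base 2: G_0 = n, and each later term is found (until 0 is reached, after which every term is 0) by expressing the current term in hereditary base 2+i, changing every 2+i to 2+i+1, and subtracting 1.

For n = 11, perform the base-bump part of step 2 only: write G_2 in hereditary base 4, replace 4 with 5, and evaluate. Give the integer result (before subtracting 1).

G_0 = 11. HB_2(11) = 2^(2 + 1) + 2 + 1. Bump = 85. G_1 = 84.
G_1 = 84. HB_3(84) = 3^(3 + 1) + 3. Bump = 1028. G_2 = 1027.
G_2 = 1027. HB_4(1027) = 4^(4 + 1) + 3. Bump = 15628. G_3 = 15627.

15628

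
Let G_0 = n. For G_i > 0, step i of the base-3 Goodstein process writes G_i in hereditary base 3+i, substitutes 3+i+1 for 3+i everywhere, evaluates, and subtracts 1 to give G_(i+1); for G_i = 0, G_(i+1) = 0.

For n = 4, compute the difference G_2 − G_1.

0

4 —HB3→ 3 + 1 —bump→ 4 + 1 = 5 —(−1)→ 4
4 —HB4→ 4 —bump→ 5 = 5 —(−1)→ 4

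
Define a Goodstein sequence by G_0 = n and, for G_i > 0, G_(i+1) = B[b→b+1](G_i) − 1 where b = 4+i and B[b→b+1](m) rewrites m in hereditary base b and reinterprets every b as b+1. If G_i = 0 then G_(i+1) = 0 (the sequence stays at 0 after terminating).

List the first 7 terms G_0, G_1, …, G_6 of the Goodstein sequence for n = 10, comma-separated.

G_0=10  [base 4] 2·4 + 2  →[4↦5]→  2·5 + 2 = 12  −1 ⇒ G_1=11
G_1=11  [base 5] 2·5 + 1  →[5↦6]→  2·6 + 1 = 13  −1 ⇒ G_2=12
G_2=12  [base 6] 2·6  →[6↦7]→  2·7 = 14  −1 ⇒ G_3=13
G_3=13  [base 7] 7 + 6  →[7↦8]→  8 + 6 = 14  −1 ⇒ G_4=13
G_4=13  [base 8] 8 + 5  →[8↦9]→  9 + 5 = 14  −1 ⇒ G_5=13
G_5=13  [base 9] 9 + 4  →[9↦10]→  10 + 4 = 14  −1 ⇒ G_6=13

10, 11, 12, 13, 13, 13, 13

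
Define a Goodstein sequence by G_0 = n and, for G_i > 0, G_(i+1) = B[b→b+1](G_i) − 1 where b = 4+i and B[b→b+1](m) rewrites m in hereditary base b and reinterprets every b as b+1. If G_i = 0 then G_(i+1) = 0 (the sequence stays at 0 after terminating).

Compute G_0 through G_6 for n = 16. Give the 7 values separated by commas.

G_0=16  [base 4] 4^2  →[4↦5]→  5^2 = 25  −1 ⇒ G_1=24
G_1=24  [base 5] 4·5 + 4  →[5↦6]→  4·6 + 4 = 28  −1 ⇒ G_2=27
G_2=27  [base 6] 4·6 + 3  →[6↦7]→  4·7 + 3 = 31  −1 ⇒ G_3=30
G_3=30  [base 7] 4·7 + 2  →[7↦8]→  4·8 + 2 = 34  −1 ⇒ G_4=33
G_4=33  [base 8] 4·8 + 1  →[8↦9]→  4·9 + 1 = 37  −1 ⇒ G_5=36
G_5=36  [base 9] 4·9  →[9↦10]→  4·10 = 40  −1 ⇒ G_6=39

16, 24, 27, 30, 33, 36, 39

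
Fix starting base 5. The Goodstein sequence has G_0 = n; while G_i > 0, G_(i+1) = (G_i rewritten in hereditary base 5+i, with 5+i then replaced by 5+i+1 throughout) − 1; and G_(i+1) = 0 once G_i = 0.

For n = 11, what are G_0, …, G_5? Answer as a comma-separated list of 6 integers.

step 0: 11 = 2·5 + 1; sub 6 for 5: 2·6 + 1; = 13; G_1 = 13−1 = 12
step 1: 12 = 2·6; sub 7 for 6: 2·7; = 14; G_2 = 14−1 = 13
step 2: 13 = 7 + 6; sub 8 for 7: 8 + 6; = 14; G_3 = 14−1 = 13
step 3: 13 = 8 + 5; sub 9 for 8: 9 + 5; = 14; G_4 = 14−1 = 13
step 4: 13 = 9 + 4; sub 10 for 9: 10 + 4; = 14; G_5 = 14−1 = 13

11, 12, 13, 13, 13, 13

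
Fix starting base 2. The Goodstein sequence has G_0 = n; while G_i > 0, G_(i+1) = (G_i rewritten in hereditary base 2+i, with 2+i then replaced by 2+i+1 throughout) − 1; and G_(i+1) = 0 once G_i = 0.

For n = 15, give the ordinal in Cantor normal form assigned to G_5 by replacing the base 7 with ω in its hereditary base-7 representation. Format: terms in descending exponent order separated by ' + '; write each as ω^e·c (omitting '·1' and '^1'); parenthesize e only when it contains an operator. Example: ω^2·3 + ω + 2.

G_0 = 15. HB_2(15) = 2^(2 + 1) + 2^2 + 2 + 1. Bump = 112. G_1 = 111.
G_1 = 111. HB_3(111) = 3^(3 + 1) + 3^3 + 3. Bump = 1284. G_2 = 1283.
G_2 = 1283. HB_4(1283) = 4^(4 + 1) + 4^4 + 3. Bump = 18753. G_3 = 18752.
G_3 = 18752. HB_5(18752) = 5^(5 + 1) + 5^5 + 2. Bump = 326594. G_4 = 326593.
G_4 = 326593. HB_6(326593) = 6^(6 + 1) + 6^6 + 1. Bump = 6588345. G_5 = 6588344.

ω^(ω + 1) + ω^ω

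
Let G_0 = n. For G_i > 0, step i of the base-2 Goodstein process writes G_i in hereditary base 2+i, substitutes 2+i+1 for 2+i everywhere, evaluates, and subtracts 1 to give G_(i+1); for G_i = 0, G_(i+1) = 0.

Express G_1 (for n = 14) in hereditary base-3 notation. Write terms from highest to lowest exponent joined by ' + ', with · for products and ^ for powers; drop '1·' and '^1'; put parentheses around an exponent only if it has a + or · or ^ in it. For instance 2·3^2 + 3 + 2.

G_0 = 14. HB_2(14) = 2^(2 + 1) + 2^2 + 2. Bump = 111. G_1 = 110.
G_1 = 110. HB_3(110) = 3^(3 + 1) + 3^3 + 2. Bump = 1282. G_2 = 1281.

3^(3 + 1) + 3^3 + 2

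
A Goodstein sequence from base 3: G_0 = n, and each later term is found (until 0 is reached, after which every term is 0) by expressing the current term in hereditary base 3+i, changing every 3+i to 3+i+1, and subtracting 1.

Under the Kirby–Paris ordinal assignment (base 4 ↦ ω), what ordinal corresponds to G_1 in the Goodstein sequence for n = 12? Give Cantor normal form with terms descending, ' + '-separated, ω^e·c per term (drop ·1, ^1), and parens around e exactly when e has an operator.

ω^2 + 3

step 0: 12 = 3^2 + 3; sub 4 for 3: 4^2 + 4; = 20; G_1 = 20−1 = 19
step 1: 19 = 4^2 + 3; sub 5 for 4: 5^2 + 3; = 28; G_2 = 28−1 = 27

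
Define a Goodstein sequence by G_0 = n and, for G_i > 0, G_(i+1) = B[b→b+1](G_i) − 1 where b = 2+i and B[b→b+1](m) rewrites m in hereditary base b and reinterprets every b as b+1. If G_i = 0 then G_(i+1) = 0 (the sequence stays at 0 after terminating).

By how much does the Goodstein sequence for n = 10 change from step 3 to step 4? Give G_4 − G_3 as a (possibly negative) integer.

G_0 = 10. HB_2(10) = 2^(2 + 1) + 2. Bump = 84. G_1 = 83.
G_1 = 83. HB_3(83) = 3^(3 + 1) + 2. Bump = 1026. G_2 = 1025.
G_2 = 1025. HB_4(1025) = 4^(4 + 1) + 1. Bump = 15626. G_3 = 15625.
G_3 = 15625. HB_5(15625) = 5^(5 + 1). Bump = 279936. G_4 = 279935.

264310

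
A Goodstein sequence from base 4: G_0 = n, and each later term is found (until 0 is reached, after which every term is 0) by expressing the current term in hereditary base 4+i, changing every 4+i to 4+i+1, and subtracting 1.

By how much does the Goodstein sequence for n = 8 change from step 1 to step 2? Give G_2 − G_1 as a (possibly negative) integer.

0

step 0: 8 = 2·4; sub 5 for 4: 2·5; = 10; G_1 = 10−1 = 9
step 1: 9 = 5 + 4; sub 6 for 5: 6 + 4; = 10; G_2 = 10−1 = 9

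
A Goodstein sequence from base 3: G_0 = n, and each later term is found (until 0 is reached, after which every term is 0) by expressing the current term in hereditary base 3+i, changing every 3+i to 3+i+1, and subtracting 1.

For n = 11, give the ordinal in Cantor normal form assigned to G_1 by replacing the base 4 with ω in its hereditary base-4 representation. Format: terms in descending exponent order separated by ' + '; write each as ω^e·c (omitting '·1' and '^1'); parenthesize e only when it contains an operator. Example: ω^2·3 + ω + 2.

ω^2 + 1

G_0 = 11. HB_3(11) = 3^2 + 2. Bump = 18. G_1 = 17.
G_1 = 17. HB_4(17) = 4^2 + 1. Bump = 26. G_2 = 25.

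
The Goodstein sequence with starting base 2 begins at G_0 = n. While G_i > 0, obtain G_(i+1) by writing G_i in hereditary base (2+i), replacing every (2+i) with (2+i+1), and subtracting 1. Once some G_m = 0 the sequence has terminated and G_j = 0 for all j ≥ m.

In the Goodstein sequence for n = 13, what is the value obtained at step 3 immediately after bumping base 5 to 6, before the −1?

13 —HB2→ 2^(2 + 1) + 2^2 + 1 —bump→ 3^(3 + 1) + 3^3 + 1 = 109 —(−1)→ 108
108 —HB3→ 3^(3 + 1) + 3^3 —bump→ 4^(4 + 1) + 4^4 = 1280 —(−1)→ 1279
1279 —HB4→ 4^(4 + 1) + 3·4^3 + 3·4^2 + 3·4 + 3 —bump→ 5^(5 + 1) + 3·5^3 + 3·5^2 + 3·5 + 3 = 16093 —(−1)→ 16092

280712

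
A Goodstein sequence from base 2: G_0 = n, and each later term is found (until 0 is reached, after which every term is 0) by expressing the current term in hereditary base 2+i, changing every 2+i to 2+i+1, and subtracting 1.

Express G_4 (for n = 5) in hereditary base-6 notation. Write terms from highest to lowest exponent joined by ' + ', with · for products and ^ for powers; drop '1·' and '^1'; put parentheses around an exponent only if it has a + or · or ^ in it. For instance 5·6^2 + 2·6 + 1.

i=0: 5 = 2^2 + 1 (b=2); 2→3: 3^3 + 1 = 28; 28−1 = 27
i=1: 27 = 3^3 (b=3); 3→4: 4^4 = 256; 256−1 = 255
i=2: 255 = 3·4^3 + 3·4^2 + 3·4 + 3 (b=4); 4→5: 3·5^3 + 3·5^2 + 3·5 + 3 = 468; 468−1 = 467
i=3: 467 = 3·5^3 + 3·5^2 + 3·5 + 2 (b=5); 5→6: 3·6^3 + 3·6^2 + 3·6 + 2 = 776; 776−1 = 775
i=4: 775 = 3·6^3 + 3·6^2 + 3·6 + 1 (b=6); 6→7: 3·7^3 + 3·7^2 + 3·7 + 1 = 1198; 1198−1 = 1197

3·6^3 + 3·6^2 + 3·6 + 1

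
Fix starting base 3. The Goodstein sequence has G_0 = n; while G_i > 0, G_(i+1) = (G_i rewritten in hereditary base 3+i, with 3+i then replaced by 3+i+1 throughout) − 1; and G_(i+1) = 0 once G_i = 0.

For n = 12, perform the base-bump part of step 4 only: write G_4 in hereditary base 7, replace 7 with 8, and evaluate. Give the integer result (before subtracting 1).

12 —HB3→ 3^2 + 3 —bump→ 4^2 + 4 = 20 —(−1)→ 19
19 —HB4→ 4^2 + 3 —bump→ 5^2 + 3 = 28 —(−1)→ 27
27 —HB5→ 5^2 + 2 —bump→ 6^2 + 2 = 38 —(−1)→ 37
37 —HB6→ 6^2 + 1 —bump→ 7^2 + 1 = 50 —(−1)→ 49
49 —HB7→ 7^2 —bump→ 8^2 = 64 —(−1)→ 63

64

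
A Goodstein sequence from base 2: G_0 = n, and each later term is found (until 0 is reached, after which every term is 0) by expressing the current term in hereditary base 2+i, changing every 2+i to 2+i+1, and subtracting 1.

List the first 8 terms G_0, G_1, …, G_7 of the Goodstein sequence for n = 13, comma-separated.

G_0 = 13. HB_2(13) = 2^(2 + 1) + 2^2 + 1. Bump = 109. G_1 = 108.
G_1 = 108. HB_3(108) = 3^(3 + 1) + 3^3. Bump = 1280. G_2 = 1279.
G_2 = 1279. HB_4(1279) = 4^(4 + 1) + 3·4^3 + 3·4^2 + 3·4 + 3. Bump = 16093. G_3 = 16092.
G_3 = 16092. HB_5(16092) = 5^(5 + 1) + 3·5^3 + 3·5^2 + 3·5 + 2. Bump = 280712. G_4 = 280711.
G_4 = 280711. HB_6(280711) = 6^(6 + 1) + 3·6^3 + 3·6^2 + 3·6 + 1. Bump = 5765999. G_5 = 5765998.
G_5 = 5765998. HB_7(5765998) = 7^(7 + 1) + 3·7^3 + 3·7^2 + 3·7. Bump = 134219480. G_6 = 134219479.
G_6 = 134219479. HB_8(134219479) = 8^(8 + 1) + 3·8^3 + 3·8^2 + 2·8 + 7. Bump = 3486786856. G_7 = 3486786855.

13, 108, 1279, 16092, 280711, 5765998, 134219479, 3486786855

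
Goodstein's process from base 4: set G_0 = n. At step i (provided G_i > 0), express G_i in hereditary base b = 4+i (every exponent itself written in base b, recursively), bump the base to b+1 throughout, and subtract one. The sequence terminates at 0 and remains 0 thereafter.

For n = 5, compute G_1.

5 —HB4→ 4 + 1 —bump→ 5 + 1 = 6 —(−1)→ 5
5 —HB5→ 5 —bump→ 6 = 6 —(−1)→ 5

5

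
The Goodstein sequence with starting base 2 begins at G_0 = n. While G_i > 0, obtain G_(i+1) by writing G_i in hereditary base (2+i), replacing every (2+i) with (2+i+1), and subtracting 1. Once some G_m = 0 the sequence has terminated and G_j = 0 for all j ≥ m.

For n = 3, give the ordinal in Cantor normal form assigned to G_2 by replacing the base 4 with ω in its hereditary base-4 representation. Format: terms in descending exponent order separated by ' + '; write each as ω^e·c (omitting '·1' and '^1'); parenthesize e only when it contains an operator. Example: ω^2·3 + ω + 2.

G_0 = 3. HB_2(3) = 2 + 1. Bump = 4. G_1 = 3.
G_1 = 3. HB_3(3) = 3. Bump = 4. G_2 = 3.
G_2 = 3. HB_4(3) = 3. Bump = 3. G_3 = 2.

3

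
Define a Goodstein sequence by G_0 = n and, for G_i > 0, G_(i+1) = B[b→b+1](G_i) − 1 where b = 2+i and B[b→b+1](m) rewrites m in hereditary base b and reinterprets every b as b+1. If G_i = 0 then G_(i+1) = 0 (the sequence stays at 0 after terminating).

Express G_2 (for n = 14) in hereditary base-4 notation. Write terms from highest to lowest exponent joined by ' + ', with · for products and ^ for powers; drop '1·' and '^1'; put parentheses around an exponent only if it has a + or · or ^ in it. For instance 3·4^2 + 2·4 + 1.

4^(4 + 1) + 4^4 + 1

base 2: 14 = 2^(2 + 1) + 2^2 + 2; at 3: 3^(3 + 1) + 3^3 + 3 = 111; next = 110
base 3: 110 = 3^(3 + 1) + 3^3 + 2; at 4: 4^(4 + 1) + 4^4 + 2 = 1282; next = 1281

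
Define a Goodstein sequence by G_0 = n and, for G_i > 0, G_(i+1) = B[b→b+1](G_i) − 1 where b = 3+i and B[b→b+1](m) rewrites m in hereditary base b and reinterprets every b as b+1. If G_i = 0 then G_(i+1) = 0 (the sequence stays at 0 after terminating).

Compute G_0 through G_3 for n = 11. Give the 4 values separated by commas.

11, 17, 25, 35

base 3: 11 = 3^2 + 2; at 4: 4^2 + 2 = 18; next = 17
base 4: 17 = 4^2 + 1; at 5: 5^2 + 1 = 26; next = 25
base 5: 25 = 5^2; at 6: 6^2 = 36; next = 35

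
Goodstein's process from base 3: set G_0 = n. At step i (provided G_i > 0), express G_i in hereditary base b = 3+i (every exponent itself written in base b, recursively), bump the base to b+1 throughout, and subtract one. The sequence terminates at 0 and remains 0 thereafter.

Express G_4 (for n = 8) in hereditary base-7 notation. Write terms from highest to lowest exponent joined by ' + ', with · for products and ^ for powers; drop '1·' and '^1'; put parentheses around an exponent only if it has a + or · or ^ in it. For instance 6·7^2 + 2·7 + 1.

G_0=8  [base 3] 2·3 + 2  →[3↦4]→  2·4 + 2 = 10  −1 ⇒ G_1=9
G_1=9  [base 4] 2·4 + 1  →[4↦5]→  2·5 + 1 = 11  −1 ⇒ G_2=10
G_2=10  [base 5] 2·5  →[5↦6]→  2·6 = 12  −1 ⇒ G_3=11
G_3=11  [base 6] 6 + 5  →[6↦7]→  7 + 5 = 12  −1 ⇒ G_4=11

7 + 4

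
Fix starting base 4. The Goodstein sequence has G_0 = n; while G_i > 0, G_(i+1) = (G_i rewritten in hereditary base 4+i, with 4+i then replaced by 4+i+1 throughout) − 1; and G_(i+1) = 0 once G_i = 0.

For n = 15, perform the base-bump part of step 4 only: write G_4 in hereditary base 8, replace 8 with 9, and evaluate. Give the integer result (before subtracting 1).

25

base 4: 15 = 3·4 + 3; at 5: 3·5 + 3 = 18; next = 17
base 5: 17 = 3·5 + 2; at 6: 3·6 + 2 = 20; next = 19
base 6: 19 = 3·6 + 1; at 7: 3·7 + 1 = 22; next = 21
base 7: 21 = 3·7; at 8: 3·8 = 24; next = 23
base 8: 23 = 2·8 + 7; at 9: 2·9 + 7 = 25; next = 24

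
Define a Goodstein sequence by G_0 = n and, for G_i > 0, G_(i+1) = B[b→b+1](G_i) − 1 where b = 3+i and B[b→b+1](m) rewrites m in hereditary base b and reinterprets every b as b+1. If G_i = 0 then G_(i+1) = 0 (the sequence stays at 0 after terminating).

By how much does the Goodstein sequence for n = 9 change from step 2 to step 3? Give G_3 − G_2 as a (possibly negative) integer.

2

G_0=9  [base 3] 3^2  →[3↦4]→  4^2 = 16  −1 ⇒ G_1=15
G_1=15  [base 4] 3·4 + 3  →[4↦5]→  3·5 + 3 = 18  −1 ⇒ G_2=17
G_2=17  [base 5] 3·5 + 2  →[5↦6]→  3·6 + 2 = 20  −1 ⇒ G_3=19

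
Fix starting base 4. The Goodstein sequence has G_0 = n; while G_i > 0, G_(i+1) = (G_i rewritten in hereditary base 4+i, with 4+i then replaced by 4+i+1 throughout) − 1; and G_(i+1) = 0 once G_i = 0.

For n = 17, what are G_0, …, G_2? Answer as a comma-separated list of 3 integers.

17 —HB4→ 4^2 + 1 —bump→ 5^2 + 1 = 26 —(−1)→ 25
25 —HB5→ 5^2 —bump→ 6^2 = 36 —(−1)→ 35

17, 25, 35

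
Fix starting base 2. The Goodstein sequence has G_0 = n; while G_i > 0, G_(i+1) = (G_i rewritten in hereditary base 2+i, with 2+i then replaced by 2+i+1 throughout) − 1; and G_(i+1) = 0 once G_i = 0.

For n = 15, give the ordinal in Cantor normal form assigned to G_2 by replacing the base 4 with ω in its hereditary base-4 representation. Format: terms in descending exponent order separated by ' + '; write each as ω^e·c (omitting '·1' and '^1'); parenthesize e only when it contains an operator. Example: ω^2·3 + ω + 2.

ω^(ω + 1) + ω^ω + 3

i=0: 15 = 2^(2 + 1) + 2^2 + 2 + 1 (b=2); 2→3: 3^(3 + 1) + 3^3 + 3 + 1 = 112; 112−1 = 111
i=1: 111 = 3^(3 + 1) + 3^3 + 3 (b=3); 3→4: 4^(4 + 1) + 4^4 + 4 = 1284; 1284−1 = 1283
i=2: 1283 = 4^(4 + 1) + 4^4 + 3 (b=4); 4→5: 5^(5 + 1) + 5^5 + 3 = 18753; 18753−1 = 18752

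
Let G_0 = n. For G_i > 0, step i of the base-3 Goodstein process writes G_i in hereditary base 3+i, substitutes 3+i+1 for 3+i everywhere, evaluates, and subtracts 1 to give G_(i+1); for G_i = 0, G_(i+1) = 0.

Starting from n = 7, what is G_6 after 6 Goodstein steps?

base 3: 7 = 2·3 + 1; at 4: 2·4 + 1 = 9; next = 8
base 4: 8 = 2·4; at 5: 2·5 = 10; next = 9
base 5: 9 = 5 + 4; at 6: 6 + 4 = 10; next = 9
base 6: 9 = 6 + 3; at 7: 7 + 3 = 10; next = 9
base 7: 9 = 7 + 2; at 8: 8 + 2 = 10; next = 9
base 8: 9 = 8 + 1; at 9: 9 + 1 = 10; next = 9
base 9: 9 = 9; at 10: 10 = 10; next = 9

9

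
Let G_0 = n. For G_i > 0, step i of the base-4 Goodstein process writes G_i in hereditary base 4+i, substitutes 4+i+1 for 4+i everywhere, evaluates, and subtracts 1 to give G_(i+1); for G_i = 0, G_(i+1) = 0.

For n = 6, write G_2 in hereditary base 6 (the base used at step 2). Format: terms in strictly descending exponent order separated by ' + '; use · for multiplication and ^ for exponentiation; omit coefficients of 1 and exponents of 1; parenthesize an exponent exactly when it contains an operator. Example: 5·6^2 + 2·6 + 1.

6

G_0=6  [base 4] 4 + 2  →[4↦5]→  5 + 2 = 7  −1 ⇒ G_1=6
G_1=6  [base 5] 5 + 1  →[5↦6]→  6 + 1 = 7  −1 ⇒ G_2=6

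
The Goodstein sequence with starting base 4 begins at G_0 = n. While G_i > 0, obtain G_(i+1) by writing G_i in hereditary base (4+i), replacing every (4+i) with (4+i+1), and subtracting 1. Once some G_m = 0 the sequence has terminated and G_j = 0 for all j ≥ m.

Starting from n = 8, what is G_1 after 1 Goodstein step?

9

8 —HB4→ 2·4 —bump→ 2·5 = 10 —(−1)→ 9
9 —HB5→ 5 + 4 —bump→ 6 + 4 = 10 —(−1)→ 9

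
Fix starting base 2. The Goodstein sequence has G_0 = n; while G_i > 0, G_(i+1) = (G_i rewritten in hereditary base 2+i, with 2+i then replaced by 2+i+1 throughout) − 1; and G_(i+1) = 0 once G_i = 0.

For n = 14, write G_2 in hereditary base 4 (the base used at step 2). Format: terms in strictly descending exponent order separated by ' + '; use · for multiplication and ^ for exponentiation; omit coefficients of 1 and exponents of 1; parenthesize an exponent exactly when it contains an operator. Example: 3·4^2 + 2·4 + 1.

i=0: 14 = 2^(2 + 1) + 2^2 + 2 (b=2); 2→3: 3^(3 + 1) + 3^3 + 3 = 111; 111−1 = 110
i=1: 110 = 3^(3 + 1) + 3^3 + 2 (b=3); 3→4: 4^(4 + 1) + 4^4 + 2 = 1282; 1282−1 = 1281

4^(4 + 1) + 4^4 + 1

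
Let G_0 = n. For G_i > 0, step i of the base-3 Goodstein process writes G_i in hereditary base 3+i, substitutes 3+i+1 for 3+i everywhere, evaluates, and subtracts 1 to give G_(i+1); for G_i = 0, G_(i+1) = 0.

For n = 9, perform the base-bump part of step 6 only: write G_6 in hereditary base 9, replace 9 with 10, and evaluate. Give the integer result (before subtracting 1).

26

9 —HB3→ 3^2 —bump→ 4^2 = 16 —(−1)→ 15
15 —HB4→ 3·4 + 3 —bump→ 3·5 + 3 = 18 —(−1)→ 17
17 —HB5→ 3·5 + 2 —bump→ 3·6 + 2 = 20 —(−1)→ 19
19 —HB6→ 3·6 + 1 —bump→ 3·7 + 1 = 22 —(−1)→ 21
21 —HB7→ 3·7 —bump→ 3·8 = 24 —(−1)→ 23
23 —HB8→ 2·8 + 7 —bump→ 2·9 + 7 = 25 —(−1)→ 24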